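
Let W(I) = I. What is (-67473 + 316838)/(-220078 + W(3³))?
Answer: -249365/220051 ≈ -1.1332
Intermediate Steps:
(-67473 + 316838)/(-220078 + W(3³)) = (-67473 + 316838)/(-220078 + 3³) = 249365/(-220078 + 27) = 249365/(-220051) = 249365*(-1/220051) = -249365/220051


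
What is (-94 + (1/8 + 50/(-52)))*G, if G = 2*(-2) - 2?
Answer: 29589/52 ≈ 569.02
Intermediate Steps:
G = -6 (G = -4 - 2 = -6)
(-94 + (1/8 + 50/(-52)))*G = (-94 + (1/8 + 50/(-52)))*(-6) = (-94 + (1*(⅛) + 50*(-1/52)))*(-6) = (-94 + (⅛ - 25/26))*(-6) = (-94 - 87/104)*(-6) = -9863/104*(-6) = 29589/52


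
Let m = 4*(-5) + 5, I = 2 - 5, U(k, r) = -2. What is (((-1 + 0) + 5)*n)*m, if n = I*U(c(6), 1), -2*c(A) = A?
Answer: -360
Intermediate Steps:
c(A) = -A/2
I = -3
n = 6 (n = -3*(-2) = 6)
m = -15 (m = -20 + 5 = -15)
(((-1 + 0) + 5)*n)*m = (((-1 + 0) + 5)*6)*(-15) = ((-1 + 5)*6)*(-15) = (4*6)*(-15) = 24*(-15) = -360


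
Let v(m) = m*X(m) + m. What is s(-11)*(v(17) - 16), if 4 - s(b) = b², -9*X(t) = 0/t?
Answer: -117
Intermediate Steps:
X(t) = 0 (X(t) = -0/t = -⅑*0 = 0)
v(m) = m (v(m) = m*0 + m = 0 + m = m)
s(b) = 4 - b²
s(-11)*(v(17) - 16) = (4 - 1*(-11)²)*(17 - 16) = (4 - 1*121)*1 = (4 - 121)*1 = -117*1 = -117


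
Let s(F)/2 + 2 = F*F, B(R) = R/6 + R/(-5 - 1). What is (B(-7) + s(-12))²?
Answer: 80656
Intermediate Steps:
B(R) = 0 (B(R) = R*(⅙) + R/(-6) = R/6 + R*(-⅙) = R/6 - R/6 = 0)
s(F) = -4 + 2*F² (s(F) = -4 + 2*(F*F) = -4 + 2*F²)
(B(-7) + s(-12))² = (0 + (-4 + 2*(-12)²))² = (0 + (-4 + 2*144))² = (0 + (-4 + 288))² = (0 + 284)² = 284² = 80656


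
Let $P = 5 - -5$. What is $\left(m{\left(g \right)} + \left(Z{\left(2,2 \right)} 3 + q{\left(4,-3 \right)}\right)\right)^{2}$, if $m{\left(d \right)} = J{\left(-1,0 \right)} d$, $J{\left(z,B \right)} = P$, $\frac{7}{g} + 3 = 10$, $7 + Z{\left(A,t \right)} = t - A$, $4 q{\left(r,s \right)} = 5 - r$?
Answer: $\frac{1849}{16} \approx 115.56$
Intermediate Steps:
$P = 10$ ($P = 5 + 5 = 10$)
$q{\left(r,s \right)} = \frac{5}{4} - \frac{r}{4}$ ($q{\left(r,s \right)} = \frac{5 - r}{4} = \frac{5}{4} - \frac{r}{4}$)
$Z{\left(A,t \right)} = -7 + t - A$ ($Z{\left(A,t \right)} = -7 - \left(A - t\right) = -7 + t - A$)
$g = 1$ ($g = \frac{7}{-3 + 10} = \frac{7}{7} = 7 \cdot \frac{1}{7} = 1$)
$J{\left(z,B \right)} = 10$
$m{\left(d \right)} = 10 d$
$\left(m{\left(g \right)} + \left(Z{\left(2,2 \right)} 3 + q{\left(4,-3 \right)}\right)\right)^{2} = \left(10 \cdot 1 + \left(\left(-7 + 2 - 2\right) 3 + \left(\frac{5}{4} - 1\right)\right)\right)^{2} = \left(10 + \left(\left(-7 + 2 - 2\right) 3 + \left(\frac{5}{4} - 1\right)\right)\right)^{2} = \left(10 + \left(\left(-7\right) 3 + \frac{1}{4}\right)\right)^{2} = \left(10 + \left(-21 + \frac{1}{4}\right)\right)^{2} = \left(10 - \frac{83}{4}\right)^{2} = \left(- \frac{43}{4}\right)^{2} = \frac{1849}{16}$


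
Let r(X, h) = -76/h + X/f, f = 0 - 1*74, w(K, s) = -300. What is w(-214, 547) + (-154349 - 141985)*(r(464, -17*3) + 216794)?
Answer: -40408228691424/629 ≈ -6.4242e+10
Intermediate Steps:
f = -74 (f = 0 - 74 = -74)
r(X, h) = -76/h - X/74 (r(X, h) = -76/h + X/(-74) = -76/h + X*(-1/74) = -76/h - X/74)
w(-214, 547) + (-154349 - 141985)*(r(464, -17*3) + 216794) = -300 + (-154349 - 141985)*((-76/((-17*3)) - 1/74*464) + 216794) = -300 - 296334*((-76/(-51) - 232/37) + 216794) = -300 - 296334*((-76*(-1/51) - 232/37) + 216794) = -300 - 296334*((76/51 - 232/37) + 216794) = -300 - 296334*(-9020/1887 + 216794) = -300 - 296334*409081258/1887 = -300 - 40408228502724/629 = -40408228691424/629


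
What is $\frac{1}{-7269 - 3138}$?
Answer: $- \frac{1}{10407} \approx -9.6089 \cdot 10^{-5}$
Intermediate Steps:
$\frac{1}{-7269 - 3138} = \frac{1}{-10407} = - \frac{1}{10407}$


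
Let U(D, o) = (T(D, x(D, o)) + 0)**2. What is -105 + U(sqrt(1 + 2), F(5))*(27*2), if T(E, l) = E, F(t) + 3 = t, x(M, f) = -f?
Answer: 57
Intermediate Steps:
F(t) = -3 + t
U(D, o) = D**2 (U(D, o) = (D + 0)**2 = D**2)
-105 + U(sqrt(1 + 2), F(5))*(27*2) = -105 + (sqrt(1 + 2))**2*(27*2) = -105 + (sqrt(3))**2*54 = -105 + 3*54 = -105 + 162 = 57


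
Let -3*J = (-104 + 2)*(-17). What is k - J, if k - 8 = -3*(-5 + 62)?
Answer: 415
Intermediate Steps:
J = -578 (J = -(-104 + 2)*(-17)/3 = -(-34)*(-17) = -1/3*1734 = -578)
k = -163 (k = 8 - 3*(-5 + 62) = 8 - 3*57 = 8 - 171 = -163)
k - J = -163 - 1*(-578) = -163 + 578 = 415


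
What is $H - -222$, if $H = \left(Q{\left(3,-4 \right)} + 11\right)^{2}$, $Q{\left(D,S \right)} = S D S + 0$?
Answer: $3703$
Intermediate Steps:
$Q{\left(D,S \right)} = D S^{2}$ ($Q{\left(D,S \right)} = D S S + 0 = D S^{2} + 0 = D S^{2}$)
$H = 3481$ ($H = \left(3 \left(-4\right)^{2} + 11\right)^{2} = \left(3 \cdot 16 + 11\right)^{2} = \left(48 + 11\right)^{2} = 59^{2} = 3481$)
$H - -222 = 3481 - -222 = 3481 + 222 = 3703$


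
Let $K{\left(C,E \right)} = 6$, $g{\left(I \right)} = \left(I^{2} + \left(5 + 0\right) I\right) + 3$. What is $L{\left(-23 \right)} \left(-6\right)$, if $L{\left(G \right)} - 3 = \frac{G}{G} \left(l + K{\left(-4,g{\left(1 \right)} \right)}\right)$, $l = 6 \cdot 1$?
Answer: $-90$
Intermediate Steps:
$g{\left(I \right)} = 3 + I^{2} + 5 I$ ($g{\left(I \right)} = \left(I^{2} + 5 I\right) + 3 = 3 + I^{2} + 5 I$)
$l = 6$
$L{\left(G \right)} = 15$ ($L{\left(G \right)} = 3 + \frac{G}{G} \left(6 + 6\right) = 3 + 1 \cdot 12 = 3 + 12 = 15$)
$L{\left(-23 \right)} \left(-6\right) = 15 \left(-6\right) = -90$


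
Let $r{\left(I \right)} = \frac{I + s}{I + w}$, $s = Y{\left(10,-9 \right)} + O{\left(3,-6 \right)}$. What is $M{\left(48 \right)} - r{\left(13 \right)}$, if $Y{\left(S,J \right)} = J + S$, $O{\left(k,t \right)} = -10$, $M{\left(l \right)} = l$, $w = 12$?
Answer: $\frac{1196}{25} \approx 47.84$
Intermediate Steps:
$s = -9$ ($s = \left(-9 + 10\right) - 10 = 1 - 10 = -9$)
$r{\left(I \right)} = \frac{-9 + I}{12 + I}$ ($r{\left(I \right)} = \frac{I - 9}{I + 12} = \frac{-9 + I}{12 + I}$)
$M{\left(48 \right)} - r{\left(13 \right)} = 48 - \frac{-9 + 13}{12 + 13} = 48 - \frac{1}{25} \cdot 4 = 48 - \frac{4}{25} = \frac{1196}{25}$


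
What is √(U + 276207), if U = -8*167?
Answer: √274871 ≈ 524.28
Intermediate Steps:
U = -1336
√(U + 276207) = √(-1336 + 276207) = √274871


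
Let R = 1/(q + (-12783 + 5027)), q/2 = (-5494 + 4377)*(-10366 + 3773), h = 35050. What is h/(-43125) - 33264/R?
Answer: -844697212683802/1725 ≈ -4.8968e+11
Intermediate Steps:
q = 14728762 (q = 2*((-5494 + 4377)*(-10366 + 3773)) = 2*(-1117*(-6593)) = 2*7364381 = 14728762)
R = 1/14721006 (R = 1/(14728762 + (-12783 + 5027)) = 1/(14728762 - 7756) = 1/14721006 ≈ 6.7930e-8)
h/(-43125) - 33264/R = 35050/(-43125) - 33264/1/14721006 = 35050*(-1/43125) - 33264*14721006 = -1402/1725 - 489679543584 = -844697212683802/1725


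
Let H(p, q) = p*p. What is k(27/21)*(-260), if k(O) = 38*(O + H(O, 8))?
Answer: -1422720/49 ≈ -29035.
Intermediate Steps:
H(p, q) = p²
k(O) = 38*O + 38*O² (k(O) = 38*(O + O²) = 38*O + 38*O²)
k(27/21)*(-260) = (38*(27/21)*(1 + 27/21))*(-260) = (38*(27*(1/21))*(1 + 27*(1/21)))*(-260) = (38*(9/7)*(1 + 9/7))*(-260) = (38*(9/7)*(16/7))*(-260) = (5472/49)*(-260) = -1422720/49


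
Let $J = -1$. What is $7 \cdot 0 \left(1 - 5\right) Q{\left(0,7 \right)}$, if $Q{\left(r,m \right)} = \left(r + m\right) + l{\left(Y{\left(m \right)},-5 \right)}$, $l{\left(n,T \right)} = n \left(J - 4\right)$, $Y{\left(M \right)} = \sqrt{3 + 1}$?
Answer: $0$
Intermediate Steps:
$Y{\left(M \right)} = 2$ ($Y{\left(M \right)} = \sqrt{4} = 2$)
$l{\left(n,T \right)} = - 5 n$ ($l{\left(n,T \right)} = n \left(-1 - 4\right) = n \left(-5\right) = - 5 n$)
$Q{\left(r,m \right)} = -10 + m + r$ ($Q{\left(r,m \right)} = \left(r + m\right) - 10 = \left(m + r\right) - 10 = -10 + m + r$)
$7 \cdot 0 \left(1 - 5\right) Q{\left(0,7 \right)} = 7 \cdot 0 \left(1 - 5\right) \left(-10 + 7 + 0\right) = 7 \cdot 0 \left(-4\right) \left(-3\right) = 7 \cdot 0 \left(-3\right) = 0 \left(-3\right) = 0$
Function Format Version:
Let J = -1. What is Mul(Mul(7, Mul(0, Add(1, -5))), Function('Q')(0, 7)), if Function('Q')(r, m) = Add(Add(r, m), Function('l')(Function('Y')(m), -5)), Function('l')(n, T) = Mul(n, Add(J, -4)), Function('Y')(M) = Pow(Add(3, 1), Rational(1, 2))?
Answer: 0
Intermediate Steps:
Function('Y')(M) = 2 (Function('Y')(M) = Pow(4, Rational(1, 2)) = 2)
Function('l')(n, T) = Mul(-5, n) (Function('l')(n, T) = Mul(n, Add(-1, -4)) = Mul(n, -5) = Mul(-5, n))
Function('Q')(r, m) = Add(-10, m, r) (Function('Q')(r, m) = Add(Add(r, m), Mul(-5, 2)) = Add(Add(m, r), -10) = Add(-10, m, r))
Mul(Mul(7, Mul(0, Add(1, -5))), Function('Q')(0, 7)) = Mul(Mul(7, Mul(0, Add(1, -5))), Add(-10, 7, 0)) = Mul(Mul(7, Mul(0, -4)), -3) = Mul(Mul(7, 0), -3) = Mul(0, -3) = 0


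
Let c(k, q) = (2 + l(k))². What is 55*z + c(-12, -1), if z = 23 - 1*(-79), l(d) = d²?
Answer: 26926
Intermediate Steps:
z = 102 (z = 23 + 79 = 102)
c(k, q) = (2 + k²)²
55*z + c(-12, -1) = 55*102 + (2 + (-12)²)² = 5610 + (2 + 144)² = 5610 + 146² = 5610 + 21316 = 26926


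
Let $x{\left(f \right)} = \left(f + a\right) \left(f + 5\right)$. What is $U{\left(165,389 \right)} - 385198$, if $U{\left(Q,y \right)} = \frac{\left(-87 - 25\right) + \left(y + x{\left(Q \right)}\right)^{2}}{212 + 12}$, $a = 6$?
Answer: $\frac{781548217}{224} \approx 3.4891 \cdot 10^{6}$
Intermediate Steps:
$x{\left(f \right)} = \left(5 + f\right) \left(6 + f\right)$ ($x{\left(f \right)} = \left(f + 6\right) \left(f + 5\right) = \left(6 + f\right) \left(5 + f\right) = \left(5 + f\right) \left(6 + f\right)$)
$U{\left(Q,y \right)} = - \frac{1}{2} + \frac{\left(30 + y + Q^{2} + 11 Q\right)^{2}}{224}$ ($U{\left(Q,y \right)} = \frac{\left(-87 - 25\right) + \left(y + \left(30 + Q^{2} + 11 Q\right)\right)^{2}}{212 + 12} = \frac{\left(-87 - 25\right) + \left(30 + y + Q^{2} + 11 Q\right)^{2}}{224} = \left(-112 + \left(30 + y + Q^{2} + 11 Q\right)^{2}\right) \frac{1}{224} = - \frac{1}{2} + \frac{\left(30 + y + Q^{2} + 11 Q\right)^{2}}{224}$)
$U{\left(165,389 \right)} - 385198 = \left(- \frac{1}{2} + \frac{\left(30 + 389 + 165^{2} + 11 \cdot 165\right)^{2}}{224}\right) - 385198 = \left(- \frac{1}{2} + \frac{\left(30 + 389 + 27225 + 1815\right)^{2}}{224}\right) - 385198 = \left(- \frac{1}{2} + \frac{29459^{2}}{224}\right) - 385198 = \left(- \frac{1}{2} + \frac{1}{224} \cdot 867832681\right) - 385198 = \left(- \frac{1}{2} + \frac{867832681}{224}\right) - 385198 = \frac{867832569}{224} - 385198 = \frac{781548217}{224}$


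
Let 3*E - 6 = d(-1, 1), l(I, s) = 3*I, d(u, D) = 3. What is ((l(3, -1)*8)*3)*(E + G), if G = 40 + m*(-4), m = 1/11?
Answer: 101304/11 ≈ 9209.5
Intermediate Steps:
m = 1/11 ≈ 0.090909
E = 3 (E = 2 + (⅓)*3 = 2 + 1 = 3)
G = 436/11 (G = 40 + (1/11)*(-4) = 40 - 4/11 = 436/11 ≈ 39.636)
((l(3, -1)*8)*3)*(E + G) = (((3*3)*8)*3)*(3 + 436/11) = ((9*8)*3)*(469/11) = (72*3)*(469/11) = 216*(469/11) = 101304/11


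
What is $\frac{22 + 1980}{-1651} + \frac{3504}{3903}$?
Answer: $- \frac{52018}{165227} \approx -0.31483$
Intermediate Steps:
$\frac{22 + 1980}{-1651} + \frac{3504}{3903} = 2002 \left(- \frac{1}{1651}\right) + 3504 \cdot \frac{1}{3903} = - \frac{154}{127} + \frac{1168}{1301} = - \frac{52018}{165227}$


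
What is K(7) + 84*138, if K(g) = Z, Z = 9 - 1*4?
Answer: 11597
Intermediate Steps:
Z = 5 (Z = 9 - 4 = 5)
K(g) = 5
K(7) + 84*138 = 5 + 84*138 = 5 + 11592 = 11597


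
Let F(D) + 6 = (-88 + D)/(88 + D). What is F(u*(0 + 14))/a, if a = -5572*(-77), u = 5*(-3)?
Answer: -31/3738812 ≈ -8.2914e-6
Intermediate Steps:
u = -15
F(D) = -6 + (-88 + D)/(88 + D)
a = 429044
F(u*(0 + 14))/a = ((-616 - (-75)*(0 + 14))/(88 - 15*(0 + 14)))/429044 = ((-616 - (-75)*14)/(88 - 15*14))*(1/429044) = ((-616 - 5*(-210))/(88 - 210))*(1/429044) = ((-616 + 1050)/(-122))*(1/429044) = -1/122*434*(1/429044) = -217/61*1/429044 = -31/3738812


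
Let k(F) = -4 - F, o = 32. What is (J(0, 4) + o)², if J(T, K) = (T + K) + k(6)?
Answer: 676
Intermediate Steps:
J(T, K) = -10 + K + T (J(T, K) = (T + K) + (-4 - 1*6) = (K + T) + (-4 - 6) = (K + T) - 10 = -10 + K + T)
(J(0, 4) + o)² = ((-10 + 4 + 0) + 32)² = (-6 + 32)² = 26² = 676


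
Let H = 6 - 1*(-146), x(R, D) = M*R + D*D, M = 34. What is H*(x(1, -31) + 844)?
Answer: 279528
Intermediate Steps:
x(R, D) = D**2 + 34*R (x(R, D) = 34*R + D*D = 34*R + D**2 = D**2 + 34*R)
H = 152 (H = 6 + 146 = 152)
H*(x(1, -31) + 844) = 152*(((-31)**2 + 34*1) + 844) = 152*((961 + 34) + 844) = 152*(995 + 844) = 152*1839 = 279528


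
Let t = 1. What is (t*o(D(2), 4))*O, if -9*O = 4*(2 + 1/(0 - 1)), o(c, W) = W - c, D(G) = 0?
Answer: -16/9 ≈ -1.7778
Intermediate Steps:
O = -4/9 (O = -4*(2 + 1/(0 - 1))/9 = -4*(2 + 1/(-1))/9 = -4*(2 - 1)/9 = -4/9 ≈ -0.44444)
(t*o(D(2), 4))*O = (1*(4 - 1*0))*(-4/9) = (1*(4 + 0))*(-4/9) = (1*4)*(-4/9) = 4*(-4/9) = -16/9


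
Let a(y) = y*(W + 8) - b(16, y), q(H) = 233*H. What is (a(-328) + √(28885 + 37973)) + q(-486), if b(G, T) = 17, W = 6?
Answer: -117847 + √66858 ≈ -1.1759e+5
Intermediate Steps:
a(y) = -17 + 14*y (a(y) = y*(6 + 8) - 1*17 = y*14 - 17 = 14*y - 17 = -17 + 14*y)
(a(-328) + √(28885 + 37973)) + q(-486) = ((-17 + 14*(-328)) + √(28885 + 37973)) + 233*(-486) = ((-17 - 4592) + √66858) - 113238 = (-4609 + √66858) - 113238 = -117847 + √66858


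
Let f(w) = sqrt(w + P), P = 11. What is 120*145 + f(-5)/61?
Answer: 17400 + sqrt(6)/61 ≈ 17400.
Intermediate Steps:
f(w) = sqrt(11 + w) (f(w) = sqrt(w + 11) = sqrt(11 + w))
120*145 + f(-5)/61 = 120*145 + sqrt(11 - 5)/61 = 17400 + sqrt(6)*(1/61) = 17400 + sqrt(6)/61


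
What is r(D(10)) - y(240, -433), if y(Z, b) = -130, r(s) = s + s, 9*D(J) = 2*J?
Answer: 1210/9 ≈ 134.44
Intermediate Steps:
D(J) = 2*J/9 (D(J) = (2*J)/9 = 2*J/9)
r(s) = 2*s
r(D(10)) - y(240, -433) = 2*((2/9)*10) - 1*(-130) = 2*(20/9) + 130 = 40/9 + 130 = 1210/9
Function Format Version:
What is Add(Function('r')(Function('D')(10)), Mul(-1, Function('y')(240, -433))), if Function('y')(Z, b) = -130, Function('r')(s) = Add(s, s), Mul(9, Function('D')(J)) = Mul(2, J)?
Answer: Rational(1210, 9) ≈ 134.44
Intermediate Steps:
Function('D')(J) = Mul(Rational(2, 9), J) (Function('D')(J) = Mul(Rational(1, 9), Mul(2, J)) = Mul(Rational(2, 9), J))
Function('r')(s) = Mul(2, s)
Add(Function('r')(Function('D')(10)), Mul(-1, Function('y')(240, -433))) = Add(Mul(2, Mul(Rational(2, 9), 10)), Mul(-1, -130)) = Add(Mul(2, Rational(20, 9)), 130) = Add(Rational(40, 9), 130) = Rational(1210, 9)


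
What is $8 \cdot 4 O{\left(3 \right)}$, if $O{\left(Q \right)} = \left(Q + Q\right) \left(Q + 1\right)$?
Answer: $768$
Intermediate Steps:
$O{\left(Q \right)} = 2 Q \left(1 + Q\right)$
$8 \cdot 4 O{\left(3 \right)} = 8 \cdot 4 \cdot 2 \cdot 3 \left(1 + 3\right) = 32 \cdot 2 \cdot 3 \cdot 4 = 32 \cdot 24 = 768$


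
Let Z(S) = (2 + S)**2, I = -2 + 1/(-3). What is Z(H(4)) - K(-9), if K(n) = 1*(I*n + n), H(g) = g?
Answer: 24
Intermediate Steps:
I = -7/3 (I = -2 - 1/3*1 = -2 - 1/3 = -7/3 ≈ -2.3333)
K(n) = -4*n/3 (K(n) = 1*(-7*n/3 + n) = 1*(-4*n/3) = -4*n/3)
Z(H(4)) - K(-9) = (2 + 4)**2 - (-4)*(-9)/3 = 6**2 - 1*12 = 36 - 12 = 24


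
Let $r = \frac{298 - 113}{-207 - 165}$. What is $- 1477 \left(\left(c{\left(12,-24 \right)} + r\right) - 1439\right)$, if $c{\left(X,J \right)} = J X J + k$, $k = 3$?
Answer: $- \frac{3008482099}{372} \approx -8.0873 \cdot 10^{6}$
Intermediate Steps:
$c{\left(X,J \right)} = 3 + X J^{2}$ ($c{\left(X,J \right)} = J X J + 3 = X J^{2} + 3 = 3 + X J^{2}$)
$r = - \frac{185}{372}$ ($r = \frac{185}{-372} = 185 \left(- \frac{1}{372}\right) = - \frac{185}{372} \approx -0.49731$)
$- 1477 \left(\left(c{\left(12,-24 \right)} + r\right) - 1439\right) = - 1477 \left(\left(\left(3 + 12 \left(-24\right)^{2}\right) - \frac{185}{372}\right) - 1439\right) = - 1477 \left(\left(\left(3 + 12 \cdot 576\right) - \frac{185}{372}\right) - 1439\right) = - 1477 \left(\left(\left(3 + 6912\right) - \frac{185}{372}\right) - 1439\right) = - 1477 \left(\left(6915 - \frac{185}{372}\right) - 1439\right) = - 1477 \left(\frac{2572195}{372} - 1439\right) = \left(-1477\right) \frac{2036887}{372} = - \frac{3008482099}{372}$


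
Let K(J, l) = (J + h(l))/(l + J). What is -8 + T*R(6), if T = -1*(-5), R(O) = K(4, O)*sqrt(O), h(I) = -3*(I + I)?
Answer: -8 - 16*sqrt(6) ≈ -47.192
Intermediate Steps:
h(I) = -6*I
K(J, l) = (J - 6*l)/(J + l) (K(J, l) = (J - 6*l)/(l + J) = (J - 6*l)/(J + l))
R(O) = sqrt(O)*(4 - 6*O)/(4 + O) (R(O) = ((4 - 6*O)/(4 + O))*sqrt(O) = sqrt(O)*(4 - 6*O)/(4 + O))
T = 5
-8 + T*R(6) = -8 + 5*(sqrt(6)*(4 - 6*6)/(4 + 6)) = -8 + 5*(sqrt(6)*(4 - 36)/10) = -8 + 5*(sqrt(6)*(1/10)*(-32)) = -8 + 5*(-16*sqrt(6)/5) = -8 - 16*sqrt(6)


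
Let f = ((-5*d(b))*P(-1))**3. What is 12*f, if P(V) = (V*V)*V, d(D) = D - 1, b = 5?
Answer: 96000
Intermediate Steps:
d(D) = -1 + D
P(V) = V**3 (P(V) = V**2*V = V**3)
f = 8000 (f = (-5*(-1 + 5)*(-1)**3)**3 = (-5*4*(-1))**3 = (-20*(-1))**3 = 20**3 = 8000)
12*f = 12*8000 = 96000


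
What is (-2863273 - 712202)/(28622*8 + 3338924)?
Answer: -47673/47572 ≈ -1.0021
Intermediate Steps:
(-2863273 - 712202)/(28622*8 + 3338924) = -3575475/(228976 + 3338924) = -3575475/3567900 = -3575475*1/3567900 = -47673/47572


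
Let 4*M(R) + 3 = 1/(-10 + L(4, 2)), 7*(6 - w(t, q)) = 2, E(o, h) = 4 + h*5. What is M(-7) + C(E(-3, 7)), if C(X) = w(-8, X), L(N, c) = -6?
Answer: 2217/448 ≈ 4.9487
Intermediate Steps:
E(o, h) = 4 + 5*h
w(t, q) = 40/7 (w(t, q) = 6 - ⅐*2 = 6 - 2/7 = 40/7)
C(X) = 40/7
M(R) = -49/64 (M(R) = -¾ + 1/(4*(-10 - 6)) = -¾ + (¼)/(-16) = -¾ + (¼)*(-1/16) = -¾ - 1/64 = -49/64)
M(-7) + C(E(-3, 7)) = -49/64 + 40/7 = 2217/448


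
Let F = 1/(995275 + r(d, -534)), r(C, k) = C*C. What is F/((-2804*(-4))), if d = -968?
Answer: 1/21672665584 ≈ 4.6141e-11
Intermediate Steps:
r(C, k) = C²
F = 1/1932299 (F = 1/(995275 + (-968)²) = 1/(995275 + 937024) = 1/1932299 ≈ 5.1752e-7)
F/((-2804*(-4))) = 1/(1932299*((-2804*(-4)))) = (1/1932299)/11216 = (1/1932299)*(1/11216) = 1/21672665584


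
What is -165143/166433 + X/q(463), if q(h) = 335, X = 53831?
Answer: 8903931918/55755055 ≈ 159.70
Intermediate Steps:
-165143/166433 + X/q(463) = -165143/166433 + 53831/335 = 8903931918/55755055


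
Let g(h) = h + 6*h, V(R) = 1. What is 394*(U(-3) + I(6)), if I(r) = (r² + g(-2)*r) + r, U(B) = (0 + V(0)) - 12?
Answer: -20882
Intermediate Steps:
g(h) = 7*h
U(B) = -11 (U(B) = (0 + 1) - 12 = 1 - 12 = -11)
I(r) = r² - 13*r (I(r) = (r² + (7*(-2))*r) + r = (r² - 14*r) + r = r² - 13*r)
394*(U(-3) + I(6)) = 394*(-11 + 6*(-13 + 6)) = 394*(-11 + 6*(-7)) = 394*(-11 - 42) = 394*(-53) = -20882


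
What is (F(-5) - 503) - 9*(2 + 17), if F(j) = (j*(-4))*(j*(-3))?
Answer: -374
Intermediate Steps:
F(j) = 12*j**2 (F(j) = (-4*j)*(-3*j) = 12*j**2)
(F(-5) - 503) - 9*(2 + 17) = (12*(-5)**2 - 503) - 9*(2 + 17) = (12*25 - 503) - 9*19 = (300 - 503) - 171 = -203 - 171 = -374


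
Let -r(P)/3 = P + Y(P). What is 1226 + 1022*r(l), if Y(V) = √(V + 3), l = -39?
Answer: 120800 - 18396*I ≈ 1.208e+5 - 18396.0*I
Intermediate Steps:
Y(V) = √(3 + V)
r(P) = -3*P - 3*√(3 + P) (r(P) = -3*(P + √(3 + P)) = -3*P - 3*√(3 + P))
1226 + 1022*r(l) = 1226 + 1022*(-3*(-39) - 3*√(3 - 39)) = 1226 + 1022*(117 - 18*I) = 1226 + (119574 - 18396*I) = 120800 - 18396*I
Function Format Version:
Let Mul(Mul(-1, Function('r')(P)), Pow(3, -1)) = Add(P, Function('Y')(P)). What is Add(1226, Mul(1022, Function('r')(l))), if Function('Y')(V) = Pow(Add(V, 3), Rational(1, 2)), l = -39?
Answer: Add(120800, Mul(-18396, I)) ≈ Add(1.2080e+5, Mul(-18396., I))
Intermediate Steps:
Function('Y')(V) = Pow(Add(3, V), Rational(1, 2))
Function('r')(P) = Add(Mul(-3, P), Mul(-3, Pow(Add(3, P), Rational(1, 2)))) (Function('r')(P) = Mul(-3, Add(P, Pow(Add(3, P), Rational(1, 2)))) = Add(Mul(-3, P), Mul(-3, Pow(Add(3, P), Rational(1, 2)))))
Add(1226, Mul(1022, Function('r')(l))) = Add(1226, Mul(1022, Add(Mul(-3, -39), Mul(-3, Pow(Add(3, -39), Rational(1, 2)))))) = Add(1226, Mul(1022, Add(117, Mul(-3, Pow(-36, Rational(1, 2)))))) = Add(1226, Mul(1022, Add(117, Mul(-3, Mul(6, I))))) = Add(1226, Mul(1022, Add(117, Mul(-18, I)))) = Add(1226, Add(119574, Mul(-18396, I))) = Add(120800, Mul(-18396, I))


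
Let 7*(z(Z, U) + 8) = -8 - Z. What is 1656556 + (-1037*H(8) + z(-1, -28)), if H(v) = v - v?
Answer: 1656547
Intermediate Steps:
H(v) = 0
z(Z, U) = -64/7 - Z/7 (z(Z, U) = -8 + (-8 - Z)/7 = -8 + (-8/7 - Z/7) = -64/7 - Z/7)
1656556 + (-1037*H(8) + z(-1, -28)) = 1656556 + (-1037*0 + (-64/7 - 1/7*(-1))) = 1656556 + (0 + (-64/7 + 1/7)) = 1656556 + (0 - 9) = 1656556 - 9 = 1656547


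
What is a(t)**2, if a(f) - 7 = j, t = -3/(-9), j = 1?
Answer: 64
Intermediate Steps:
t = 1/3 (t = -3*(-1/9) = 1/3 ≈ 0.33333)
a(f) = 8 (a(f) = 7 + 1 = 8)
a(t)**2 = 8**2 = 64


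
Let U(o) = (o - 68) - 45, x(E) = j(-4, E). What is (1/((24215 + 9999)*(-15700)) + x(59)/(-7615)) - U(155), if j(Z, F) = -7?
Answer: -34359211744603/818094375400 ≈ -41.999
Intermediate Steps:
x(E) = -7
U(o) = -113 + o (U(o) = (-68 + o) - 45 = -113 + o)
(1/((24215 + 9999)*(-15700)) + x(59)/(-7615)) - U(155) = (1/((24215 + 9999)*(-15700)) - 7/(-7615)) - (-113 + 155) = (-1/15700/34214 - 7*(-1/7615)) - 1*42 = ((1/34214)*(-1/15700) + 7/7615) - 42 = (-1/537159800 + 7/7615) - 42 = 752022197/818094375400 - 42 = -34359211744603/818094375400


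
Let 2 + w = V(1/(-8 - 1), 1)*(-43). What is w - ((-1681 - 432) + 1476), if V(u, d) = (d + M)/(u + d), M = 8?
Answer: 1597/8 ≈ 199.63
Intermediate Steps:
V(u, d) = (8 + d)/(d + u) (V(u, d) = (d + 8)/(u + d) = (8 + d)/(d + u))
w = -3499/8 (w = -2 + ((8 + 1)/(1 + 1/(-8 - 1)))*(-43) = -2 + (9/(1 + 1/(-9)))*(-43) = -2 + (9/(1 - 1/9))*(-43) = -2 + (9/(8/9))*(-43) = -2 + ((9/8)*9)*(-43) = -2 + (81/8)*(-43) = -2 - 3483/8 = -3499/8 ≈ -437.38)
w - ((-1681 - 432) + 1476) = -3499/8 - ((-1681 - 432) + 1476) = -3499/8 - (-2113 + 1476) = -3499/8 - 1*(-637) = -3499/8 + 637 = 1597/8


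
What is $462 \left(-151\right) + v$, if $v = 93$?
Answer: $-69669$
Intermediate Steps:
$462 \left(-151\right) + v = 462 \left(-151\right) + 93 = -69762 + 93 = -69669$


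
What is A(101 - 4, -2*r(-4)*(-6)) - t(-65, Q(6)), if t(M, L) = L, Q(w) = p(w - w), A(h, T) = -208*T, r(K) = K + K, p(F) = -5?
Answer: 19973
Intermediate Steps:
r(K) = 2*K
Q(w) = -5
A(101 - 4, -2*r(-4)*(-6)) - t(-65, Q(6)) = -208*(-4*(-4))*(-6) - 1*(-5) = -208*(-2*(-8))*(-6) + 5 = -3328*(-6) + 5 = -208*(-96) + 5 = 19968 + 5 = 19973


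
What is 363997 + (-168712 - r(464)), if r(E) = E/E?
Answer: 195284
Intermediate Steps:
r(E) = 1
363997 + (-168712 - r(464)) = 363997 + (-168712 - 1*1) = 363997 + (-168712 - 1) = 363997 - 168713 = 195284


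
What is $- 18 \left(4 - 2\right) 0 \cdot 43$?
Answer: $0$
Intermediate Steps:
$- 18 \left(4 - 2\right) 0 \cdot 43 = - 18 \cdot 2 \cdot 0 \cdot 43 = \left(-18\right) 0 \cdot 43 = 0 \cdot 43 = 0$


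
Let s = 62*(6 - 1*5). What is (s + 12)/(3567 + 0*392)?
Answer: 74/3567 ≈ 0.020746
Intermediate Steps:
s = 62 (s = 62*(6 - 5) = 62*1 = 62)
(s + 12)/(3567 + 0*392) = (62 + 12)/(3567 + 0*392) = 74/(3567 + 0) = 74/3567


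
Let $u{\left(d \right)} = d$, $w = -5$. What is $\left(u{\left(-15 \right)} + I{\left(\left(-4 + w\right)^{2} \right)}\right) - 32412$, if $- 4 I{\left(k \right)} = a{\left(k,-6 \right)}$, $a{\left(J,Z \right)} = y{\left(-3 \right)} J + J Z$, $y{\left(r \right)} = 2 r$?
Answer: $-32184$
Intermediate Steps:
$a{\left(J,Z \right)} = - 6 J + J Z$ ($a{\left(J,Z \right)} = 2 \left(-3\right) J + J Z = - 6 J + J Z$)
$I{\left(k \right)} = 3 k$ ($I{\left(k \right)} = - \frac{k \left(-6 - 6\right)}{4} = - \frac{k \left(-12\right)}{4} = - \frac{\left(-12\right) k}{4} = 3 k$)
$\left(u{\left(-15 \right)} + I{\left(\left(-4 + w\right)^{2} \right)}\right) - 32412 = \left(-15 + 3 \left(-4 - 5\right)^{2}\right) - 32412 = \left(-15 + 3 \left(-9\right)^{2}\right) - 32412 = \left(-15 + 3 \cdot 81\right) - 32412 = \left(-15 + 243\right) - 32412 = 228 - 32412 = -32184$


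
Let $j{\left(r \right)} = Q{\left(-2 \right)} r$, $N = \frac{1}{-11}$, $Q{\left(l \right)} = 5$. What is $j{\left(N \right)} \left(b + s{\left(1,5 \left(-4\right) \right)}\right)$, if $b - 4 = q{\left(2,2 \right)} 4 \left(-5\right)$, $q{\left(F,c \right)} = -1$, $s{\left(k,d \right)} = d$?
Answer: $- \frac{20}{11} \approx -1.8182$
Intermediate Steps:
$N = - \frac{1}{11} \approx -0.090909$
$j{\left(r \right)} = 5 r$
$b = 24$ ($b = 4 + \left(-1\right) 4 \left(-5\right) = 4 - -20 = 4 + 20 = 24$)
$j{\left(N \right)} \left(b + s{\left(1,5 \left(-4\right) \right)}\right) = 5 \left(- \frac{1}{11}\right) \left(24 + 5 \left(-4\right)\right) = - \frac{5 \left(24 - 20\right)}{11} = \left(- \frac{5}{11}\right) 4 = - \frac{20}{11}$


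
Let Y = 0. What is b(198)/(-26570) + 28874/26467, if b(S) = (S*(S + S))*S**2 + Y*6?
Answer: -40678167763582/351614095 ≈ -1.1569e+5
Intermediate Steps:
b(S) = 2*S**4 (b(S) = (S*(S + S))*S**2 + 0*6 = (S*(2*S))*S**2 + 0 = (2*S**2)*S**2 + 0 = 2*S**4 + 0 = 2*S**4)
b(198)/(-26570) + 28874/26467 = (2*198**4)/(-26570) + 28874/26467 = (2*1536953616)*(-1/26570) + 28874*(1/26467) = 3073907232*(-1/26570) + 28874/26467 = -1536953616/13285 + 28874/26467 = -40678167763582/351614095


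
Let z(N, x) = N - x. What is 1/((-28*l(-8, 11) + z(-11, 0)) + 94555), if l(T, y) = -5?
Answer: 1/94684 ≈ 1.0561e-5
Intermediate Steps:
1/((-28*l(-8, 11) + z(-11, 0)) + 94555) = 1/((-28*(-5) + (-11 - 1*0)) + 94555) = 1/((140 + (-11 + 0)) + 94555) = 1/((140 - 11) + 94555) = 1/(129 + 94555) = 1/94684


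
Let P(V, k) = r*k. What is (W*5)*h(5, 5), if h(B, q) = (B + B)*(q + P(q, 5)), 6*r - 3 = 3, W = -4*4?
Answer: -8000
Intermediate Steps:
W = -16
r = 1 (r = ½ + (⅙)*3 = ½ + ½ = 1)
P(V, k) = k (P(V, k) = 1*k = k)
h(B, q) = 2*B*(5 + q) (h(B, q) = (B + B)*(q + 5) = (2*B)*(5 + q) = 2*B*(5 + q))
(W*5)*h(5, 5) = (-16*5)*(2*5*(5 + 5)) = -160*5*10 = -80*100 = -8000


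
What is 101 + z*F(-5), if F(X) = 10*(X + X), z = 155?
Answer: -15399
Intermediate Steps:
F(X) = 20*X (F(X) = 10*(2*X) = 20*X)
101 + z*F(-5) = 101 + 155*(20*(-5)) = 101 + 155*(-100) = 101 - 15500 = -15399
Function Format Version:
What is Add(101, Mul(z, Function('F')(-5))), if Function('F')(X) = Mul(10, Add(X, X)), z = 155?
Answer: -15399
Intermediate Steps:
Function('F')(X) = Mul(20, X) (Function('F')(X) = Mul(10, Mul(2, X)) = Mul(20, X))
Add(101, Mul(z, Function('F')(-5))) = Add(101, Mul(155, Mul(20, -5))) = Add(101, Mul(155, -100)) = Add(101, -15500) = -15399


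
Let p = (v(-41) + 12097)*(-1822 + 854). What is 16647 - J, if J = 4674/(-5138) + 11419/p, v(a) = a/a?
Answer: 500855882102131/30085209616 ≈ 16648.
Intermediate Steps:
v(a) = 1
p = -11710864 (p = (1 + 12097)*(-1822 + 854) = 12098*(-968) = -11710864)
J = -27397624579/30085209616 (J = 4674/(-5138) + 11419/(-11710864) = 4674*(-1/5138) + 11419*(-1/11710864) = -2337/2569 - 11419/11710864 = -27397624579/30085209616 ≈ -0.91067)
16647 - J = 16647 - 1*(-27397624579/30085209616) = 16647 + 27397624579/30085209616 = 500855882102131/30085209616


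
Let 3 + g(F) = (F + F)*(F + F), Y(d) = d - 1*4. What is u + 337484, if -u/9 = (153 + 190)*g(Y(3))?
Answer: 334397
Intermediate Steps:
Y(d) = -4 + d (Y(d) = d - 4 = -4 + d)
g(F) = -3 + 4*F**2 (g(F) = -3 + (F + F)*(F + F) = -3 + (2*F)*(2*F) = -3 + 4*F**2)
u = -3087 (u = -9*(153 + 190)*(-3 + 4*(-4 + 3)**2) = -3087*(-3 + 4*(-1)**2) = -3087*(-3 + 4*1) = -3087*(-3 + 4) = -3087 ≈ -3087.0)
u + 337484 = -3087 + 337484 = 334397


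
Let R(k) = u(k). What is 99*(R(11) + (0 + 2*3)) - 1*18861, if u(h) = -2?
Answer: -18465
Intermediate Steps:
R(k) = -2
99*(R(11) + (0 + 2*3)) - 1*18861 = 99*(-2 + (0 + 2*3)) - 1*18861 = 99*(-2 + (0 + 6)) - 18861 = 99*(-2 + 6) - 18861 = 99*4 - 18861 = 396 - 18861 = -18465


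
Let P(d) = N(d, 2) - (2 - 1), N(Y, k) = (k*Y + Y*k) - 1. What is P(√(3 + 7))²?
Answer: 164 - 16*√10 ≈ 113.40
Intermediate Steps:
N(Y, k) = -1 + 2*Y*k (N(Y, k) = (Y*k + Y*k) - 1 = 2*Y*k - 1 = -1 + 2*Y*k)
P(d) = -2 + 4*d (P(d) = (-1 + 2*d*2) - (2 - 1) = (-1 + 4*d) - 1*1 = (-1 + 4*d) - 1 = -2 + 4*d)
P(√(3 + 7))² = (-2 + 4*√(3 + 7))² = (-2 + 4*√10)²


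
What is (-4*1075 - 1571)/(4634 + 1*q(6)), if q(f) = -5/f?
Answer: -35226/27799 ≈ -1.2672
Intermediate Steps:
(-4*1075 - 1571)/(4634 + 1*q(6)) = (-4*1075 - 1571)/(4634 + 1*(-5/6)) = (-4300 - 1571)/(4634 + 1*(-5*⅙)) = -5871/(4634 + 1*(-⅚)) = -5871/(4634 - ⅚) = -5871/27799/6 = -5871*6/27799 = -35226/27799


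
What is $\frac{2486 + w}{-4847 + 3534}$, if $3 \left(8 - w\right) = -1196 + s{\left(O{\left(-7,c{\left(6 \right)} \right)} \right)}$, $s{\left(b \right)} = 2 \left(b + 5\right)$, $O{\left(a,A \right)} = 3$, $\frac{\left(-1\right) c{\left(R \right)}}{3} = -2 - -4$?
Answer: $- \frac{8662}{3939} \approx -2.199$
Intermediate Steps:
$c{\left(R \right)} = -6$ ($c{\left(R \right)} = - 3 \left(-2 - -4\right) = - 3 \left(-2 + 4\right) = \left(-3\right) 2 = -6$)
$s{\left(b \right)} = 10 + 2 b$ ($s{\left(b \right)} = 2 \left(5 + b\right) = 10 + 2 b$)
$w = \frac{1204}{3}$ ($w = 8 - \frac{-1196 + \left(10 + 2 \cdot 3\right)}{3} = 8 - \frac{-1196 + \left(10 + 6\right)}{3} = 8 - \frac{-1196 + 16}{3} = 8 - - \frac{1180}{3} = 8 + \frac{1180}{3} = \frac{1204}{3} \approx 401.33$)
$\frac{2486 + w}{-4847 + 3534} = \frac{2486 + \frac{1204}{3}}{-4847 + 3534} = \frac{8662}{3 \left(-1313\right)} = \frac{8662}{3} \left(- \frac{1}{1313}\right) = - \frac{8662}{3939}$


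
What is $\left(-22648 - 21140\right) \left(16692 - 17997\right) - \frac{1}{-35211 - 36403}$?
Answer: $\frac{4092263150761}{71614} \approx 5.7143 \cdot 10^{7}$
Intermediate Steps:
$\left(-22648 - 21140\right) \left(16692 - 17997\right) - \frac{1}{-35211 - 36403} = \left(-43788\right) \left(-1305\right) - \frac{1}{-71614} = 57143340 - - \frac{1}{71614} = 57143340 + \frac{1}{71614} = \frac{4092263150761}{71614}$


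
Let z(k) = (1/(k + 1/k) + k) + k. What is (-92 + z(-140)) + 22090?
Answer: 425694378/19601 ≈ 21718.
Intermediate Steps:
z(k) = 1/(k + 1/k) + 2*k (z(k) = (k + 1/(k + 1/k)) + k = 1/(k + 1/k) + 2*k)
(-92 + z(-140)) + 22090 = (-92 - 140*(3 + 2*(-140)²)/(1 + (-140)²)) + 22090 = (-92 - 140*(3 + 2*19600)/(1 + 19600)) + 22090 = (-92 - 140*(3 + 39200)/19601) + 22090 = (-92 - 140*1/19601*39203) + 22090 = (-92 - 5488420/19601) + 22090 = -7291712/19601 + 22090 = 425694378/19601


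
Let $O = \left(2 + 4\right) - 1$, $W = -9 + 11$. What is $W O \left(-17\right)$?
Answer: $-170$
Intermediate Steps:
$W = 2$
$O = 5$ ($O = 6 - 1 = 5$)
$W O \left(-17\right) = 2 \cdot 5 \left(-17\right) = 10 \left(-17\right) = -170$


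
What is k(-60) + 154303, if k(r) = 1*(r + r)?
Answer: 154183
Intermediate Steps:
k(r) = 2*r (k(r) = 1*(2*r) = 2*r)
k(-60) + 154303 = 2*(-60) + 154303 = -120 + 154303 = 154183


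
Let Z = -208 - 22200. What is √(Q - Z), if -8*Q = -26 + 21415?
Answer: 5*√12630/4 ≈ 140.48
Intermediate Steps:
Z = -22408
Q = -21389/8 (Q = -(-26 + 21415)/8 = -⅛*21389 = -21389/8 ≈ -2673.6)
√(Q - Z) = √(-21389/8 - 1*(-22408)) = √(-21389/8 + 22408) = √(157875/8) = 5*√12630/4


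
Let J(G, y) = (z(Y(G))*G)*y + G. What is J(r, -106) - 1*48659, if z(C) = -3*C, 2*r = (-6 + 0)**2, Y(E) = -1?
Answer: -54365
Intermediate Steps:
r = 18 (r = (-6 + 0)**2/2 = (1/2)*(-6)**2 = (1/2)*36 = 18)
J(G, y) = G + 3*G*y (J(G, y) = ((-3*(-1))*G)*y + G = (3*G)*y + G = 3*G*y + G = G + 3*G*y)
J(r, -106) - 1*48659 = 18*(1 + 3*(-106)) - 1*48659 = 18*(1 - 318) - 48659 = 18*(-317) - 48659 = -5706 - 48659 = -54365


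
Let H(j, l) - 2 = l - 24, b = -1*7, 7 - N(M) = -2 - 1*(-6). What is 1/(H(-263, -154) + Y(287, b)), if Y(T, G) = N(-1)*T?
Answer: 1/685 ≈ 0.0014599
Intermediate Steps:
N(M) = 3 (N(M) = 7 - (-2 - 1*(-6)) = 7 - (-2 + 6) = 7 - 1*4 = 7 - 4 = 3)
b = -7
H(j, l) = -22 + l (H(j, l) = 2 + (l - 24) = 2 + (-24 + l) = -22 + l)
Y(T, G) = 3*T
1/(H(-263, -154) + Y(287, b)) = 1/((-22 - 154) + 3*287) = 1/(-176 + 861) = 1/685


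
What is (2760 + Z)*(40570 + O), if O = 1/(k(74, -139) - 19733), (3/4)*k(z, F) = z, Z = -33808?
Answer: -74195241262936/58903 ≈ -1.2596e+9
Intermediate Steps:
k(z, F) = 4*z/3
O = -3/58903 (O = 1/((4/3)*74 - 19733) = 1/(296/3 - 19733) = 1/(-58903/3) = -3/58903 ≈ -5.0931e-5)
(2760 + Z)*(40570 + O) = (2760 - 33808)*(40570 - 3/58903) = -31048*2389694707/58903 = -74195241262936/58903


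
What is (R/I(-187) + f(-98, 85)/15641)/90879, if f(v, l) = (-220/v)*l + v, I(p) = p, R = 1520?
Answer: -1164091204/13024640416557 ≈ -8.9376e-5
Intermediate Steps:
f(v, l) = v - 220*l/v (f(v, l) = -220*l/v + v = v - 220*l/v)
(R/I(-187) + f(-98, 85)/15641)/90879 = (1520/(-187) + (-98 - 220*85/(-98))/15641)/90879 = (1520*(-1/187) + (-98 - 220*85*(-1/98))*(1/15641))*(1/90879) = (-1520/187 + (-98 + 9350/49)*(1/15641))*(1/90879) = (-1520/187 + (4548/49)*(1/15641))*(1/90879) = (-1520/187 + 4548/766409)*(1/90879) = -1164091204/143318483*1/90879 = -1164091204/13024640416557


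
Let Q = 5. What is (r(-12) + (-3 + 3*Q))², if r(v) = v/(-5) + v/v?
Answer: 5929/25 ≈ 237.16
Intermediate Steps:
r(v) = 1 - v/5 (r(v) = v*(-⅕) + 1 = -v/5 + 1 = 1 - v/5)
(r(-12) + (-3 + 3*Q))² = ((1 - ⅕*(-12)) + (-3 + 3*5))² = ((1 + 12/5) + (-3 + 15))² = (17/5 + 12)² = (77/5)² = 5929/25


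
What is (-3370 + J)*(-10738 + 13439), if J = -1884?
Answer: -14191054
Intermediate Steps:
(-3370 + J)*(-10738 + 13439) = (-3370 - 1884)*(-10738 + 13439) = -5254*2701 = -14191054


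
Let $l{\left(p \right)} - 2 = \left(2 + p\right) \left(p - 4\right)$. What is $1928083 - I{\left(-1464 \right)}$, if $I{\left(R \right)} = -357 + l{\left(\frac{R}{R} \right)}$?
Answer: $1928447$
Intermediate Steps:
$l{\left(p \right)} = 2 + \left(-4 + p\right) \left(2 + p\right)$ ($l{\left(p \right)} = 2 + \left(2 + p\right) \left(p - 4\right) = 2 + \left(2 + p\right) \left(-4 + p\right) = 2 + \left(-4 + p\right) \left(2 + p\right)$)
$I{\left(R \right)} = -364$ ($I{\left(R \right)} = -357 - \left(6 - 1 + \frac{2 R}{R}\right) = -357 - \left(8 - 1\right) = -357 - 7 = -364$)
$1928083 - I{\left(-1464 \right)} = 1928083 - -364 = 1928083 + 364 = 1928447$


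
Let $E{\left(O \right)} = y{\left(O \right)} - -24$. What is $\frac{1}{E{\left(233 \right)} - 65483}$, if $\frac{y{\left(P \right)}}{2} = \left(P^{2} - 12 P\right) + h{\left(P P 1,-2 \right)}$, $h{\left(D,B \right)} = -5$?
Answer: $\frac{1}{37517} \approx 2.6655 \cdot 10^{-5}$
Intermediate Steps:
$y{\left(P \right)} = -10 - 24 P + 2 P^{2}$ ($y{\left(P \right)} = 2 \left(\left(P^{2} - 12 P\right) - 5\right) = 2 \left(-5 + P^{2} - 12 P\right) = -10 - 24 P + 2 P^{2}$)
$E{\left(O \right)} = 14 - 24 O + 2 O^{2}$ ($E{\left(O \right)} = \left(-10 - 24 O + 2 O^{2}\right) - -24 = \left(-10 - 24 O + 2 O^{2}\right) + 24 = 14 - 24 O + 2 O^{2}$)
$\frac{1}{E{\left(233 \right)} - 65483} = \frac{1}{\left(14 - 5592 + 2 \cdot 233^{2}\right) - 65483} = \frac{1}{\left(14 - 5592 + 2 \cdot 54289\right) - 65483} = \frac{1}{\left(14 - 5592 + 108578\right) - 65483} = \frac{1}{103000 - 65483} = \frac{1}{37517}$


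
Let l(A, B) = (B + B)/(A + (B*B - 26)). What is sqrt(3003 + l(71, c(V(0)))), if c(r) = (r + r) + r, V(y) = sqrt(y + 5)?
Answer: sqrt(675675 + 15*sqrt(5))/15 ≈ 54.801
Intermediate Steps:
V(y) = sqrt(5 + y)
c(r) = 3*r (c(r) = 2*r + r = 3*r)
l(A, B) = 2*B/(-26 + A + B**2) (l(A, B) = (2*B)/(A + (B**2 - 26)) = (2*B)/(A + (-26 + B**2)) = (2*B)/(-26 + A + B**2) = 2*B/(-26 + A + B**2))
sqrt(3003 + l(71, c(V(0)))) = sqrt(3003 + 2*(3*sqrt(5 + 0))/(-26 + 71 + (3*sqrt(5 + 0))**2)) = sqrt(3003 + 2*(3*sqrt(5))/(-26 + 71 + (3*sqrt(5))**2)) = sqrt(3003 + 2*(3*sqrt(5))/(-26 + 71 + 45)) = sqrt(3003 + 2*(3*sqrt(5))/90) = sqrt(3003 + 2*(3*sqrt(5))*(1/90)) = sqrt(3003 + sqrt(5)/15)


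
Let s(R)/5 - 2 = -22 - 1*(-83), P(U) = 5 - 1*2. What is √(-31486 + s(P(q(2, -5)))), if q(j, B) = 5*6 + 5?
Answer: I*√31171 ≈ 176.55*I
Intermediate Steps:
q(j, B) = 35 (q(j, B) = 30 + 5 = 35)
P(U) = 3 (P(U) = 5 - 2 = 3)
s(R) = 315 (s(R) = 10 + 5*(-22 - 1*(-83)) = 10 + 5*(-22 + 83) = 10 + 5*61 = 10 + 305 = 315)
√(-31486 + s(P(q(2, -5)))) = √(-31486 + 315) = √(-31171) = I*√31171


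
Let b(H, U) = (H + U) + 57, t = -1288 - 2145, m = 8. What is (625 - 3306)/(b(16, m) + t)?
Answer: 2681/3352 ≈ 0.79982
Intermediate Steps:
t = -3433
b(H, U) = 57 + H + U
(625 - 3306)/(b(16, m) + t) = (625 - 3306)/((57 + 16 + 8) - 3433) = -2681/(81 - 3433) = -2681/(-3352) = -2681*(-1/3352) = 2681/3352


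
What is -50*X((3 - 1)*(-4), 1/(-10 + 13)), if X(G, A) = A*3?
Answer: -50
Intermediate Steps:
X(G, A) = 3*A
-50*X((3 - 1)*(-4), 1/(-10 + 13)) = -150/(-10 + 13) = -150/3 = -50*1 = -50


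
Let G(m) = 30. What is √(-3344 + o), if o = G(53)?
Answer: I*√3314 ≈ 57.567*I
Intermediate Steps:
o = 30
√(-3344 + o) = √(-3344 + 30) = √(-3314) = I*√3314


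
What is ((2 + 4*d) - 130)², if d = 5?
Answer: 11664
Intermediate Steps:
((2 + 4*d) - 130)² = ((2 + 4*5) - 130)² = ((2 + 20) - 130)² = (22 - 130)² = (-108)² = 11664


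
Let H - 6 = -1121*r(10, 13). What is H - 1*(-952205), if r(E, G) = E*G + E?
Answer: 795271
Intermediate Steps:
r(E, G) = E + E*G
H = -156934 (H = 6 - 11210*(1 + 13) = 6 - 11210*14 = 6 - 1121*140 = 6 - 156940 = -156934)
H - 1*(-952205) = -156934 - 1*(-952205) = -156934 + 952205 = 795271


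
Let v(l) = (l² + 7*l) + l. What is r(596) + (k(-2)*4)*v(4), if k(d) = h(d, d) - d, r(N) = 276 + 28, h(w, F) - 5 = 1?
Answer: 1840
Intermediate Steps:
v(l) = l² + 8*l
h(w, F) = 6 (h(w, F) = 5 + 1 = 6)
r(N) = 304
k(d) = 6 - d
r(596) + (k(-2)*4)*v(4) = 304 + ((6 - 1*(-2))*4)*(4*(8 + 4)) = 304 + ((6 + 2)*4)*(4*12) = 304 + (8*4)*48 = 304 + 32*48 = 304 + 1536 = 1840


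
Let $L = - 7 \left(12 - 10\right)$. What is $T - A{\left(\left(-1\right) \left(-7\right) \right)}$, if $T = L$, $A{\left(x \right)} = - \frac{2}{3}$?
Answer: $- \frac{40}{3} \approx -13.333$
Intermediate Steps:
$A{\left(x \right)} = - \frac{2}{3}$ ($A{\left(x \right)} = \left(-2\right) \frac{1}{3} = - \frac{2}{3}$)
$L = -14$ ($L = \left(-7\right) 2 = -14$)
$T = -14$
$T - A{\left(\left(-1\right) \left(-7\right) \right)} = -14 - - \frac{2}{3} = -14 + \frac{2}{3} = - \frac{40}{3}$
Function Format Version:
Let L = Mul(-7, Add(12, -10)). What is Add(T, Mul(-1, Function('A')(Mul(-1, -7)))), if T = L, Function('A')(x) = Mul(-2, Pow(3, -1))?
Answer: Rational(-40, 3) ≈ -13.333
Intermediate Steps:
Function('A')(x) = Rational(-2, 3) (Function('A')(x) = Mul(-2, Rational(1, 3)) = Rational(-2, 3))
L = -14 (L = Mul(-7, 2) = -14)
T = -14
Add(T, Mul(-1, Function('A')(Mul(-1, -7)))) = Add(-14, Mul(-1, Rational(-2, 3))) = Add(-14, Rational(2, 3)) = Rational(-40, 3)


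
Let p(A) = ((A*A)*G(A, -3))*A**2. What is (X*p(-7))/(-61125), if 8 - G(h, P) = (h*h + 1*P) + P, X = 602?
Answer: 10117814/12225 ≈ 827.63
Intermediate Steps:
G(h, P) = 8 - h**2 - 2*P (G(h, P) = 8 - ((h*h + 1*P) + P) = 8 - ((h**2 + P) + P) = 8 - ((P + h**2) + P) = 8 - (h**2 + 2*P) = 8 + (-h**2 - 2*P) = 8 - h**2 - 2*P)
p(A) = A**4*(14 - A**2) (p(A) = ((A*A)*(8 - A**2 - 2*(-3)))*A**2 = (A**2*(8 - A**2 + 6))*A**2 = (A**2*(14 - A**2))*A**2 = A**4*(14 - A**2))
(X*p(-7))/(-61125) = (602*((-7)**4*(14 - 1*(-7)**2)))/(-61125) = (602*(2401*(14 - 1*49)))*(-1/61125) = (602*(2401*(14 - 49)))*(-1/61125) = (602*(2401*(-35)))*(-1/61125) = (602*(-84035))*(-1/61125) = -50589070*(-1/61125) = 10117814/12225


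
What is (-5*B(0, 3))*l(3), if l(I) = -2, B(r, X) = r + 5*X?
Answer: 150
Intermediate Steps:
(-5*B(0, 3))*l(3) = -5*(0 + 5*3)*(-2) = -5*(0 + 15)*(-2) = -5*15*(-2) = -75*(-2) = 150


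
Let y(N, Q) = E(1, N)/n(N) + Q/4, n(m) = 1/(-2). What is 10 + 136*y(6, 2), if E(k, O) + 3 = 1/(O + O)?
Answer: 2614/3 ≈ 871.33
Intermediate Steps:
E(k, O) = -3 + 1/(2*O) (E(k, O) = -3 + 1/(O + O) = -3 + 1/(2*O))
n(m) = -½
y(N, Q) = 6 - 1/N + Q/4 (y(N, Q) = (-3 + 1/(2*N))/(-½) + Q/4 = (-3 + 1/(2*N))*(-2) + Q*(¼) = (6 - 1/N) + Q/4 = 6 - 1/N + Q/4)
10 + 136*y(6, 2) = 10 + 136*(6 - 1/6 + (¼)*2) = 10 + 136*(6 - 1*⅙ + ½) = 10 + 136*(6 - ⅙ + ½) = 10 + 136*(19/3) = 10 + 2584/3 = 2614/3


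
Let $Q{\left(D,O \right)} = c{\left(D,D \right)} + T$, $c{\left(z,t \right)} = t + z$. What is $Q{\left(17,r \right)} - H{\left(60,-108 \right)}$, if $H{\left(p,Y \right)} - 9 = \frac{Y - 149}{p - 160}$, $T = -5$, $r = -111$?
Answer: $\frac{1743}{100} \approx 17.43$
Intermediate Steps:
$Q{\left(D,O \right)} = -5 + 2 D$ ($Q{\left(D,O \right)} = \left(D + D\right) - 5 = 2 D - 5 = -5 + 2 D$)
$H{\left(p,Y \right)} = 9 + \frac{-149 + Y}{-160 + p}$ ($H{\left(p,Y \right)} = 9 + \frac{Y - 149}{p - 160} = 9 + \frac{-149 + Y}{-160 + p}$)
$Q{\left(17,r \right)} - H{\left(60,-108 \right)} = \left(-5 + 2 \cdot 17\right) - \frac{-1589 - 108 + 9 \cdot 60}{-160 + 60} = \left(-5 + 34\right) - \frac{-1589 - 108 + 540}{-100} = 29 - \left(- \frac{1}{100}\right) \left(-1157\right) = 29 - \frac{1157}{100} = \frac{1743}{100}$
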